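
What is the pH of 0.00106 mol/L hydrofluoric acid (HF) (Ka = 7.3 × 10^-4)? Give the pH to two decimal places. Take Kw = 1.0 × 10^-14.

HF ⇌ F- + H+
From the ICE table, Ka = x²/(0.00106 − x) = 7.3 × 10^-4.
x is not negligible relative to C₀; solve x² + 0.00073·x − 7.74e-07 = 0.
x = (−Ka + √(Ka² + 4·Ka·C₀))/2 = 5.87 × 10^-4 M
pH = −log(5.87 × 10^-4) = 3.23

pH = 3.23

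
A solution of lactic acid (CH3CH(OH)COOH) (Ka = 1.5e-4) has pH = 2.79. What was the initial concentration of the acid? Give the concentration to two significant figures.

[H+] = 10^(-2.79) = 1.62 × 10^-3 M = x
Ka = x²/(C₀ − x) ⇒ C₀ = x + x²/Ka
C₀ = 1.62 × 10^-3 + (1.62 × 10^-3)²/(1.5 × 10^-4) = 1.91 × 10^-2 M

C₀ = 1.9 × 10^-2 M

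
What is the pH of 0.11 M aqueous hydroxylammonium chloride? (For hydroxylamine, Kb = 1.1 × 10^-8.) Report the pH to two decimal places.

NH3OH+ is the conjugate acid of the weak base NH2OH.
Ka = Kw/Kb = 1.0×10^-14 / 1.1 × 10^-8 = 9.09 × 10^-7
From the ICE table, Ka = x²/(0.11 − x) = 9.09 × 10^-7.
Since Ka ≪ C₀, x ≈ √(Ka·C₀) = 3.16 × 10^-4 M.
pH = −log[H+] = −log(3.16 × 10^-4) = 3.50

pH = 3.50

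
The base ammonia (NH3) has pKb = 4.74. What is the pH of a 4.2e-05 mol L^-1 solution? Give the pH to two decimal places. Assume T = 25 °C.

pH = 9.30

NH3 + H2O ⇌ NH4+ + OH-
Kb = 10^(−4.74) = 1.82 × 10^-5
From the ICE table, Kb = [OH-]²/(4.2e-05 − [OH-]) = 1.82 × 10^-5.
The 5% rule fails; solving [OH-]² + Kb·[OH-] − Kb·C₀ = 0 exactly:
[OH-] = (−Kb + √(Kb² + 4·Kb·C₀))/2 = 2.00 × 10^-5 M
pOH = 4.70, so pH = 14.00 − pOH = 9.30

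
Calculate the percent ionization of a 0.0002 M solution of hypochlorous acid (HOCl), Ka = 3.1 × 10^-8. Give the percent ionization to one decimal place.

HOCl ⇌ OCl- + H+; let x = [H+] at equilibrium.
x ≈ √(Ka·C₀) = √(3.1 × 10^-8 × 0.0002) = 2.49 × 10^-6 M
% ionization = x/C₀ × 100% = 2.49 × 10^-6/0.0002 × 100% = 1.2%

1.2%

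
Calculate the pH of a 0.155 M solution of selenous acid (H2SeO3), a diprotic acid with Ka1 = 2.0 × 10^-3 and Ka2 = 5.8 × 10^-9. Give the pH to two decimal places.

pH = 1.78

Since Ka1 ≫ Ka2, the first ionization dominates [H+].
Ka1 = x²/(0.155 − x) = 2.0 × 10^-3
Solving the quadratic: x = (−Ka1 + √(Ka1² + 4·Ka1·C₀))/2 = 1.66 × 10^-2 M
pH = −log(1.66 × 10^-2) = 1.78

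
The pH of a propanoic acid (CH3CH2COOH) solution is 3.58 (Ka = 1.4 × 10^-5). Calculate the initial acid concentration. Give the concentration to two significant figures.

C₀ = 5.2 × 10^-3 M

[H+] = 10^(-3.58) = 2.63 × 10^-4 M = x
Ka = x²/(C₀ − x) ⇒ C₀ = x + x²/Ka
C₀ = 2.63 × 10^-4 + (2.63 × 10^-4)²/(1.4 × 10^-5) = 5.20 × 10^-3 M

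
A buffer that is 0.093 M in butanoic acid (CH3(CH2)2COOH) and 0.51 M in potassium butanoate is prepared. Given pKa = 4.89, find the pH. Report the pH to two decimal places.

Henderson–Hasselbalch: pH = pKa + log([CH3(CH2)2COO-]/[CH3(CH2)2COOH]) = 4.89 + log(0.51/0.093)
pH = 4.89 + (+0.739) = 5.63

pH = 5.63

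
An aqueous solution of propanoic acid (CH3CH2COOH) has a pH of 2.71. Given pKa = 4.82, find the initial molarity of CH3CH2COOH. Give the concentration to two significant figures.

[H+] = 10^(-2.71) = 1.95 × 10^-3 M = x
Ka = 10^(−4.82) = 1.51 × 10^-5
Ka = x²/(C₀ − x) ⇒ C₀ = x + x²/Ka
C₀ = 1.95 × 10^-3 + (1.95 × 10^-3)²/(1.51 × 10^-5) = 2.54 × 10^-1 M

C₀ = 2.5 × 10^-1 M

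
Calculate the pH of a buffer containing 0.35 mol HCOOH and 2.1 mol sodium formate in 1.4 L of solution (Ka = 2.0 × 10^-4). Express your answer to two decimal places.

pH = 4.48

pKa = −log(2.0 × 10^-4) = 3.699
Henderson–Hasselbalch: pH = pKa + log([HCOO-]/[HCOOH]) = 3.699 + log(2.1/0.35)
pH = 3.699 + (+0.778) = 4.48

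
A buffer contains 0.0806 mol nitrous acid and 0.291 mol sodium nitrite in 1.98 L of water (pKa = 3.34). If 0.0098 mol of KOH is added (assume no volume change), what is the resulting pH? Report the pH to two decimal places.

After neutralization: n(HNO2) = 0.0708 mol, n(NO2-) = 0.301 mol.
pH = pKa + log(n_NO2-/n_HNO2) = 3.34 + log(0.301/0.0708) = 3.34 + (+0.629)

pH = 3.97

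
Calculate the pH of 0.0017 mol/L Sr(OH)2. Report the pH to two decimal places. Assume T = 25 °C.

Sr(OH)2 is a strong base (each formula unit releases 2 OH-); [OH-] = 0.0034 M.
pOH = -log(0.0034) = 2.47
pH = 14.00 - 2.47 = 11.53

pH = 11.53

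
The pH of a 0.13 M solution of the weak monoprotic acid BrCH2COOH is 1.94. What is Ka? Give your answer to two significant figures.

[H+] = 10^(-1.94) = 1.15 × 10^-2 M
At equilibrium [HA] = 0.13 − 1.15 × 10^-2 = 1.19 × 10^-1 M
Ka = [H+][A-]/[HA] = (1.15 × 10^-2)² / 1.19 × 10^-1 = 1.1 × 10^-3

Ka = 1.1 × 10^-3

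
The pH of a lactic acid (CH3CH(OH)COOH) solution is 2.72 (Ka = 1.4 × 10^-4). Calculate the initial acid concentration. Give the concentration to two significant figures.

C₀ = 2.8 × 10^-2 M

[H+] = 10^(-2.72) = 1.91 × 10^-3 M = x
Ka = x²/(C₀ − x) ⇒ C₀ = x + x²/Ka
C₀ = 1.91 × 10^-3 + (1.91 × 10^-3)²/(1.4 × 10^-4) = 2.80 × 10^-2 M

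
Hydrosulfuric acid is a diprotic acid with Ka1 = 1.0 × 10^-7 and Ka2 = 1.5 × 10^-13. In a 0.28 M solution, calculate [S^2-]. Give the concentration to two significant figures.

1.5 × 10^-13 M

First ionization gives [H+] ≈ [HS-] = 1.67 × 10^-4 M.
Second step: Ka2 = [H+][S^2-]/[HS-] ≈ [S^2-] (since [H+] ≈ [HS-]).
So [S^2-] ≈ Ka2.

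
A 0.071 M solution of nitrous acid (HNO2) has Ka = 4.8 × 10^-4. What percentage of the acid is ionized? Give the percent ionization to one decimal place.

HNO2 ⇌ NO2- + H+; let x = [H+] at equilibrium.
Ka = x²/(C₀ − x); solving the quadratic gives x = 5.60 × 10^-3 M.
Fraction ionized = 5.60 × 10^-3 / 0.071 = 0.0789 → 7.9%

7.9%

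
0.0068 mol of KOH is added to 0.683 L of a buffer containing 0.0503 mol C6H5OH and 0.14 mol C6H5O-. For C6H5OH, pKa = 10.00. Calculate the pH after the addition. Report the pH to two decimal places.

After neutralization: n(C6H5OH) = 0.0435 mol, n(C6H5O-) = 0.147 mol.
pH = pKa + log([A⁻]/[HA]) = 10.00 + log(0.147/0.0435) = 10.00 +0.529

pH = 10.53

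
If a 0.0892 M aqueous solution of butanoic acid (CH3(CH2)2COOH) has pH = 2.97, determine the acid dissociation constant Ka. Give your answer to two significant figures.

Ka = 1.3 × 10^-5

[H+] = 10^(-2.97) = 1.07 × 10^-3 M
At equilibrium [HA] = 0.0892 − 1.07 × 10^-3 = 8.81 × 10^-2 M
Ka = [H+][A-]/[HA] = (1.07 × 10^-3)² / 8.81 × 10^-2 = 1.3 × 10^-5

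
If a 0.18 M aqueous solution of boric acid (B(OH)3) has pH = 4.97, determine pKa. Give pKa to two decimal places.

[H+] = 10^(-4.97) = 1.07 × 10^-5 M
At equilibrium [HA] = 0.18 − 1.07 × 10^-5 = 1.80 × 10^-1 M
Ka = [H+][A-]/[HA] = (1.07 × 10^-5)² / 1.80 × 10^-1 = 6.36 × 10^-10
pKa = -log(6.36 × 10^-10) = 9.20

pKa = 9.20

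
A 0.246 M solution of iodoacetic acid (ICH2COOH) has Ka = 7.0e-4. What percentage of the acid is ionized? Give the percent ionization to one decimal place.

ICH2COOH ⇌ ICH2COO- + H+; let x = [H+] at equilibrium.
Ka = x²/(C₀ − x); solving the quadratic gives x = 1.28 × 10^-2 M.
% ionization = x/C₀ × 100% = 1.28 × 10^-2/0.246 × 100% = 5.2%

5.2%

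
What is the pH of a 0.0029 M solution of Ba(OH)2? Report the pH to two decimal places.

Ba(OH)2 is a strong base (each formula unit releases 2 OH-); [OH-] = 0.0058 M.
pOH = -log(0.0058) = 2.24
pH = 14.00 - 2.24 = 11.76

pH = 11.76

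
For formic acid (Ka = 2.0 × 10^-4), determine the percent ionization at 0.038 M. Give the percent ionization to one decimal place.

7.0%

HCOOH ⇌ HCOO- + H+; let x = [H+] at equilibrium.
Solve x² + 0.0002x − 7.6e-06 = 0 → x = 2.66 × 10^-3 M
% ionization = x/C₀ × 100% = 2.66 × 10^-3/0.038 × 100% = 7.0%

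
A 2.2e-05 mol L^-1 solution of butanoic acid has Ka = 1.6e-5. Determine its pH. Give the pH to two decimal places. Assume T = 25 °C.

pH = 4.91

CH3(CH2)2COOH ⇌ CH3(CH2)2COO- + H+
Let x = [H+] at equilibrium. Ka = x²/(2.2e-05 − x).
Here C₀/Ka ≈ 1.38, so the small-x approximation fails. Use the quadratic:
x = (−Ka + √(Ka² + 4·Ka·C₀))/2 = 1.24 × 10^-5 M
pH = −log(1.24 × 10^-5) = 4.91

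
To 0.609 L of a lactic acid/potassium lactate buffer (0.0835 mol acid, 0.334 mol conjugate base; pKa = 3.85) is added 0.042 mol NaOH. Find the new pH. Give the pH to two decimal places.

OH- converts CH3CH(OH)COOH to CH3CH(OH)COO-: CH3CH(OH)COOH → 0.0415 mol, CH3CH(OH)COO- → 0.376 mol.
Henderson–Hasselbalch with mole ratio 0.376/0.0415: pH = 3.85 + (+0.957)

pH = 4.81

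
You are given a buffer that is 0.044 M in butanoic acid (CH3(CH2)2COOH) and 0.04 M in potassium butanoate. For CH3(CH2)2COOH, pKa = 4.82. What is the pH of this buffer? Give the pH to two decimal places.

pH = 4.78

Using pH = pKa + log([base]/[acid]) with [base]/[acid] = 0.04/0.044:
pH = 4.82 + (-0.041) = 4.78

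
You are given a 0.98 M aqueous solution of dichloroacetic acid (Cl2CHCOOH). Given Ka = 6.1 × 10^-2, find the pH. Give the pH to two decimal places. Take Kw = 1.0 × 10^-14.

pH = 0.67

Cl2CHCOOH ⇌ Cl2CHCOO- + H+
From the ICE table, Ka = [H+]²/(0.98 − [H+]) = 6.1 × 10^-2.
[H+] is not negligible relative to C₀; solve [H+]² + 0.061·[H+] − 0.0598 = 0.
[H+] = [−0.061 + √(0.061² + 0.239)]/2 = 2.16 × 10^-1 M
pH = −log(2.16 × 10^-1) = 0.67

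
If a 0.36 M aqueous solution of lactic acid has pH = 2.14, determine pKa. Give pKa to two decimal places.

pKa = 3.83

[H+] = 10^(-2.14) = 7.24 × 10^-3 M
At equilibrium [HA] = 0.36 − 7.24 × 10^-3 = 3.53 × 10^-1 M
Ka = [H+][A-]/[HA] = (7.24 × 10^-3)² / 3.53 × 10^-1 = 1.48 × 10^-4
pKa = -log(1.48 × 10^-4) = 3.83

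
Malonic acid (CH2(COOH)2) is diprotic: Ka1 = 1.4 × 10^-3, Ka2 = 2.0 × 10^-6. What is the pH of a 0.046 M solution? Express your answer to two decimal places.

pH = 2.13

Ka1 ≫ Ka2, so treat the first dissociation as the only significant source of H+.
Ka1 = x²/(0.046 − x) = 1.4 × 10^-3
Solving the quadratic: x = (−Ka1 + √(Ka1² + 4·Ka1·C₀))/2 = 7.36 × 10^-3 M
pH = −log(7.36 × 10^-3) = 2.13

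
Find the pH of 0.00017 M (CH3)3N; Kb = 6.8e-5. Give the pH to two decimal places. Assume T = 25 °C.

(CH3)3N + H2O ⇌ (CH3)3NH+ + OH-
Kb = x²/(0.00017 − x) = 6.8 × 10^-5
Here C₀/Kb ≈ 2.5, so the small-x approximation fails. Use the quadratic:
x = (−Kb + √(Kb² + 4·Kb·C₀))/2 = 7.88 × 10^-5 M
pOH = 4.10, so pH = 14.00 − pOH = 9.90

pH = 9.90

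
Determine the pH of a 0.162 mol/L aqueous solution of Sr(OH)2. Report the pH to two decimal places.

pH = 13.51

Sr(OH)2 is a strong base (each formula unit releases 2 OH-); [OH-] = 0.324 M.
pOH = -log(0.324) = 0.49
pH = 14.00 - 0.49 = 13.51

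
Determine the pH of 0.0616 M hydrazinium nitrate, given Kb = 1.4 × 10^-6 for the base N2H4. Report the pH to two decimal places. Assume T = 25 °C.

pH = 4.68

N2H5+ is the conjugate acid of the weak base N2H4.
Ka = Kw/Kb = 1.0×10^-14 / 1.4 × 10^-6 = 7.14 × 10^-9
Ka = [H+]²/(0.0616 − [H+]) = 7.14 × 10^-9
Assume [H+] ≪ 0.0616: [H+] ≈ √(7.14 × 10^-9 × 0.0616) = 2.10 × 10^-5 M
([H+]/C₀ = 0.034% < 5%, so the approximation holds.)
pH = −log(2.10 × 10^-5) = 4.68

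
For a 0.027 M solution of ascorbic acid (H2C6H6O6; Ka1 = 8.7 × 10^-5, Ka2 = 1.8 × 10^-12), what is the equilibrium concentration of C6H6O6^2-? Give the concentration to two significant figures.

1.8 × 10^-12 M

First ionization gives [H+] ≈ [HC6H6O6-] = 1.49 × 10^-3 M.
Second step: Ka2 = [H+][C6H6O6^2-]/[HC6H6O6-] ≈ [C6H6O6^2-] (since [H+] ≈ [HC6H6O6-]).
So [C6H6O6^2-] ≈ Ka2.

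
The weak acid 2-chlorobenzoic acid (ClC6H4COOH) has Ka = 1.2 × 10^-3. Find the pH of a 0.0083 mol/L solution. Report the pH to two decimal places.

ClC6H4COOH ⇌ ClC6H4COO- + H+
From the ICE table, Ka = [H+]²/(0.0083 − [H+]) = 1.2 × 10^-3.
Here C₀/Ka ≈ 6.92, so the small-[H+] approximation fails. Use the quadratic:
[H+] = (−Ka + √(Ka² + 4·Ka·C₀))/2 = 2.61 × 10^-3 M
pH = −log(2.61 × 10^-3) = 2.58

pH = 2.58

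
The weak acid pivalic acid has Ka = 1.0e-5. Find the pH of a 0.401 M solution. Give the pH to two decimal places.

(CH3)3CCOOH ⇌ (CH3)3CCOO- + H+
Ka = x²/(0.401 − x) = 1.0 × 10^-5
Since Ka ≪ C₀, x ≈ √(Ka·C₀) = 2.00 × 10^-3 M.
(x/C₀ = 0.5% < 5%, so the approximation holds.)
pH = −log[H+] = −log(2.00 × 10^-3) = 2.70

pH = 2.70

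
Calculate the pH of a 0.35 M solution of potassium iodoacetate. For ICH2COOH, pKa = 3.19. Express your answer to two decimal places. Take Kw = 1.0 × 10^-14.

pH = 8.37

ICH2COO- is the conjugate base of the weak acid ICH2COOH.
Ka = 10^(−3.19) = 6.46 × 10^-4
Kb = Kw/Ka = 1.0×10^-14 / 6.46 × 10^-4 = 1.55 × 10^-11
From the ICE table, Kb = [OH-]²/(0.35 − [OH-]) = 1.55 × 10^-11.
Since Kb ≪ C₀, [OH-] ≈ √(Kb·C₀) = 2.33 × 10^-6 M.
([OH-]/C₀ = 0.00067% < 5%, so the approximation holds.)
pOH = −log(2.33 × 10^-6) = 5.63; pH = 14.00 − 5.63 = 8.37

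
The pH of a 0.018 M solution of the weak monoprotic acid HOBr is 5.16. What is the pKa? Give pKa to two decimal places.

pKa = 8.58

[H+] = 10^(-5.16) = 6.92 × 10^-6 M
At equilibrium [HA] = 0.018 − 6.92 × 10^-6 = 1.80 × 10^-2 M
Ka = [H+][A-]/[HA] = (6.92 × 10^-6)² / 1.80 × 10^-2 = 2.66 × 10^-9
pKa = -log(2.66 × 10^-9) = 8.58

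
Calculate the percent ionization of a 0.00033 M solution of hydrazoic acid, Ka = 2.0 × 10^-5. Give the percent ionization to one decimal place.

HN3 ⇌ N3- + H+; let x = [H+] at equilibrium.
Ka = x²/(C₀ − x); solving the quadratic gives x = 7.19 × 10^-5 M.
Fraction ionized = 7.19 × 10^-5 / 0.00033 = 0.2179 → 21.8%

21.8%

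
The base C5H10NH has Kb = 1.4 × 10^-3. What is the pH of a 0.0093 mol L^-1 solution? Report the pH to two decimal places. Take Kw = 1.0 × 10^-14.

pH = 11.47

C5H10NH + H2O ⇌ C5H10NH2+ + OH-
Kb = [OH-]²/(0.0093 − [OH-]) = 1.4 × 10^-3
Here C₀/Kb ≈ 6.64, so the small-[OH-] approximation fails. Use the quadratic:
[OH-] = [−0.0014 + √(0.0014² + 5.21e-05)]/2 = 2.98 × 10^-3 M
pOH = −log(2.98 × 10^-3) = 2.53; pH = 14.00 − 2.53 = 11.47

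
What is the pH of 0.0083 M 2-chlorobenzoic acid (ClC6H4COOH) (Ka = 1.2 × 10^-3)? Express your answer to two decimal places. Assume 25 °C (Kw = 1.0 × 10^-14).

ClC6H4COOH ⇌ ClC6H4COO- + H+
From the ICE table, Ka = x²/(0.0083 − x) = 1.2 × 10^-3.
x is not negligible relative to C₀; solve x² + 0.0012·x − 9.96e-06 = 0.
x = (−Ka + √(Ka² + 4·Ka·C₀))/2 = 2.61 × 10^-3 M
pH = −log[H+] = −log(2.61 × 10^-3) = 2.58

pH = 2.58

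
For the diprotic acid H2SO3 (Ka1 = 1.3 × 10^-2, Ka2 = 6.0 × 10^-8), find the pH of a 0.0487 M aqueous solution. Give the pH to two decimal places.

Since Ka1 ≫ Ka2, the first ionization dominates [H+].
Ka1 = x²/(0.0487 − x) = 1.3 × 10^-2
Solving the quadratic: x = (−Ka1 + √(Ka1² + 4·Ka1·C₀))/2 = 1.95 × 10^-2 M
pH = −log(1.95 × 10^-2) = 1.71

pH = 1.71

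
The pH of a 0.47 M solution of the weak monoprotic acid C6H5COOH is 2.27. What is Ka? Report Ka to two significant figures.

Ka = 6.2 × 10^-5

[H+] = 10^(-2.27) = 5.37 × 10^-3 M
At equilibrium [HA] = 0.47 − 5.37 × 10^-3 = 4.65 × 10^-1 M
Ka = [H+][A-]/[HA] = (5.37 × 10^-3)² / 4.65 × 10^-1 = 6.2 × 10^-5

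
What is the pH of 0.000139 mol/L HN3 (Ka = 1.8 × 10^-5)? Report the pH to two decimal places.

HN3 ⇌ N3- + H+
From the ICE table, Ka = [H+]²/(0.000139 − [H+]) = 1.8 × 10^-5.
The 5% rule fails; solving [H+]² + Ka·[H+] − Ka·C₀ = 0 exactly:
[H+] = (−Ka + √(Ka² + 4·Ka·C₀))/2 = 4.18 × 10^-5 M
pH = −log(4.18 × 10^-5) = 4.38

pH = 4.38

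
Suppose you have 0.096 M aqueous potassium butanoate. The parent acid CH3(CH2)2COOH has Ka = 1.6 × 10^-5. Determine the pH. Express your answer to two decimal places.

CH3(CH2)2COO- is the conjugate base of the weak acid CH3(CH2)2COOH.
Kb = Kw/Ka = 1.0×10^-14 / 1.6 × 10^-5 = 6.25 × 10^-10
Kb = [OH-]²/(0.096 − [OH-]) = 6.25 × 10^-10
Since Kb ≪ C₀, [OH-] ≈ √(Kb·C₀) = 7.75 × 10^-6 M.
pOH = 5.11, so pH = 14.00 − pOH = 8.89

pH = 8.89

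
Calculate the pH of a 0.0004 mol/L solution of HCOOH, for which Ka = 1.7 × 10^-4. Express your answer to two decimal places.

pH = 3.72

HCOOH ⇌ HCOO- + H+
Ka = [H+]²/(0.0004 − [H+]) = 1.7 × 10^-4
Here C₀/Ka ≈ 2.35, so the small-[H+] approximation fails. Use the quadratic:
[H+] = (−Ka + √(Ka² + 4·Ka·C₀))/2 = 1.89 × 10^-4 M
pH = −log[H+] = −log(1.89 × 10^-4) = 3.72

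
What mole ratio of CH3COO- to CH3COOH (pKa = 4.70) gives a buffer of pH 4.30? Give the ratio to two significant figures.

pH = pKa + log(r) ⇒ log(r) = 4.30 − 4.70 = -0.40
r = [CH3COO-]/[CH3COOH] = 10^(-0.40) = 0.398

ratio = 0.40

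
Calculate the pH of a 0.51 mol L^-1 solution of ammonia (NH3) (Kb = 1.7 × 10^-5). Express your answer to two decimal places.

pH = 11.47

NH3 + H2O ⇌ NH4+ + OH-
From the ICE table, Kb = [OH-]²/(0.51 − [OH-]) = 1.7 × 10^-5.
Neglecting [OH-] in the denominator: [OH-] = √(1.7 × 10^-5 × 0.51) = 2.94 × 10^-3 M
([OH-]/C₀ = 0.58% < 5%, so the approximation holds.)
pOH = −log(2.94 × 10^-3) = 2.53; pH = 14.00 − 2.53 = 11.47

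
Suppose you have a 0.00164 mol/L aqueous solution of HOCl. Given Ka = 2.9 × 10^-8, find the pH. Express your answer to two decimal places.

HOCl ⇌ OCl- + H+
From the ICE table, Ka = x²/(0.00164 − x) = 2.9 × 10^-8.
Neglecting x in the denominator: x = √(2.9 × 10^-8 × 0.00164) = 6.90 × 10^-6 M
pH = −log[H+] = −log(6.90 × 10^-6) = 5.16

pH = 5.16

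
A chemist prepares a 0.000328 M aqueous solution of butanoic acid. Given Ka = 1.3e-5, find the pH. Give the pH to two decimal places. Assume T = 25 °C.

CH3(CH2)2COOH ⇌ CH3(CH2)2COO- + H+
From the ICE table, Ka = [H+]²/(0.000328 − [H+]) = 1.3 × 10^-5.
[H+] is not negligible relative to C₀; solve [H+]² + 1.3e-05·[H+] − 4.26e-09 = 0.
[H+] = (−Ka + √(Ka² + 4·Ka·C₀))/2 = 5.91 × 10^-5 M
pH = −log[H+] = −log(5.91 × 10^-5) = 4.23

pH = 4.23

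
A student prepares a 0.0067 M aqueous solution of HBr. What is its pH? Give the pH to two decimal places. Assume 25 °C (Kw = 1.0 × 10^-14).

pH = 2.17

HBr is a strong acid and dissociates completely, so [H+] = 0.0067 M.
pH = -log(0.0067) = 2.17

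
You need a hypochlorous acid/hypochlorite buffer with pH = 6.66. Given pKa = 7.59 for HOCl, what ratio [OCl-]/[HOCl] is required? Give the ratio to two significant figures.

pH = pKa + log(r) ⇒ log(r) = 6.66 − 7.59 = -0.93
r = [OCl-]/[HOCl] = 10^(-0.93) = 0.117

ratio = 0.12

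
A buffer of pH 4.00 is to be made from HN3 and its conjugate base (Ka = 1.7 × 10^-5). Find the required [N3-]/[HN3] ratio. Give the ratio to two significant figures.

ratio = 0.17

pKa = -log(1.7 × 10^-5) = 4.770
pH = pKa + log(r) ⇒ log(r) = 4.00 − 4.770 = -0.770
r = [N3-]/[HN3] = 10^(-0.770) = 0.17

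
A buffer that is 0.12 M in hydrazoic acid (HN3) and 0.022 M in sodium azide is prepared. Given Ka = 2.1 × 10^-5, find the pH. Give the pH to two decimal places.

pKa = −log(2.1 × 10^-5) = 4.678
Using pH = pKa + log([base]/[acid]) with [base]/[acid] = 0.022/0.12:
pH = 4.678 + (-0.737) = 3.94

pH = 3.94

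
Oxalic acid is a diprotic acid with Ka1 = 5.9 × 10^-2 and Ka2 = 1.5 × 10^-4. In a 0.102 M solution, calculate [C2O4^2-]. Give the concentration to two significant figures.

First ionization gives [H+] ≈ [HC2O4-] = 5.35 × 10^-2 M.
Second step: Ka2 = [H+][C2O4^2-]/[HC2O4-] ≈ [C2O4^2-] (since [H+] ≈ [HC2O4-]).
So [C2O4^2-] ≈ Ka2.

1.5 × 10^-4 M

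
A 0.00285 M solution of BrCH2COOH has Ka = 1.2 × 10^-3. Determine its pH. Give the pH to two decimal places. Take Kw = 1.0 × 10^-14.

pH = 2.87

BrCH2COOH ⇌ BrCH2COO- + H+
From the ICE table, Ka = [H+]²/(0.00285 − [H+]) = 1.2 × 10^-3.
Here C₀/Ka ≈ 2.38, so the small-[H+] approximation fails. Use the quadratic:
[H+] = (−Ka + √(Ka² + 4·Ka·C₀))/2 = 1.34 × 10^-3 M
pH = −log(1.34 × 10^-3) = 2.87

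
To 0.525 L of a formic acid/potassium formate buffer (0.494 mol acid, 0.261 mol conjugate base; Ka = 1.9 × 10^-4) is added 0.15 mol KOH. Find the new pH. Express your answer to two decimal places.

OH- converts HCOOH to HCOO-: HCOOH → 0.344 mol, HCOO- → 0.411 mol.
pKa = −log(1.9 × 10^-4) = 3.721
pH = pKa + log([A⁻]/[HA]) = 3.721 + log(0.411/0.344) = 3.721 +0.077

pH = 3.80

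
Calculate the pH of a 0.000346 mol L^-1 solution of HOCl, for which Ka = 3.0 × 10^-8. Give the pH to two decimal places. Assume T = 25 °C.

pH = 5.49

HOCl ⇌ OCl- + H+
From the ICE table, Ka = x²/(0.000346 − x) = 3.0 × 10^-8.
Neglecting x in the denominator: x = √(3.0 × 10^-8 × 0.000346) = 3.22 × 10^-6 M
Check: 0.93% ionized — well under 5%, approximation valid.
pH = −log[H+] = −log(3.22 × 10^-6) = 5.49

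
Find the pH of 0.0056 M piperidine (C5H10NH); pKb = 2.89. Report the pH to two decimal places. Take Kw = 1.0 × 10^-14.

C5H10NH + H2O ⇌ C5H10NH2+ + OH-
Kb = 10^(−2.89) = 1.29 × 10^-3
From the ICE table, Kb = [OH-]²/(0.0056 − [OH-]) = 1.29 × 10^-3.
[OH-] is not negligible relative to C₀; solve [OH-]² + 0.00129·[OH-] − 7.22e-06 = 0.
[OH-] = [−0.00129 + √(0.00129² + 2.89e-05)]/2 = 2.12 × 10^-3 M
pOH = 2.67, so pH = 14.00 − pOH = 11.33

pH = 11.33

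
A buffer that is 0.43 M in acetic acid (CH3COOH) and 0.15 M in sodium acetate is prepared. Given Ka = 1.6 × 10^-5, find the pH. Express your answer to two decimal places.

pKa = −log(1.6 × 10^-5) = 4.796
pH = pKa + log([A⁻]/[HA]) = 4.796 + log(0.15/0.43)
pH = 4.796 + (-0.457) = 4.34

pH = 4.34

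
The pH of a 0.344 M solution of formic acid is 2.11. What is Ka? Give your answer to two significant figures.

Ka = 1.8 × 10^-4

[H+] = 10^(-2.11) = 7.76 × 10^-3 M
At equilibrium [HA] = 0.344 − 7.76 × 10^-3 = 3.36 × 10^-1 M
Ka = [H+][A-]/[HA] = (7.76 × 10^-3)² / 3.36 × 10^-1 = 1.8 × 10^-4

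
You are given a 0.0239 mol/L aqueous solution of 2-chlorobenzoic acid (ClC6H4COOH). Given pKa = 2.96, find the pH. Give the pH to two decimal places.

ClC6H4COOH ⇌ ClC6H4COO- + H+
Ka = 10^(−2.96) = 1.10 × 10^-3
From the ICE table, Ka = [H+]²/(0.0239 − [H+]) = 1.10 × 10^-3.
[H+] is not negligible relative to C₀; solve [H+]² + 0.0011·[H+] − 2.63e-05 = 0.
[H+] = (−Ka + √(Ka² + 4·Ka·C₀))/2 = 4.61 × 10^-3 M
pH = −log(4.61 × 10^-3) = 2.34

pH = 2.34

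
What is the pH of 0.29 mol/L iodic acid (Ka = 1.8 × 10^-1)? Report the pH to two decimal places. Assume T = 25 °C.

pH = 0.81

HIO3 ⇌ IO3- + H+
From the ICE table, Ka = [H+]²/(0.29 − [H+]) = 1.8 × 10^-1.
The 5% rule fails; solving [H+]² + Ka·[H+] − Ka·C₀ = 0 exactly:
[H+] = [−0.18 + √(0.18² + 0.209)]/2 = 1.56 × 10^-1 M
pH = −log(1.56 × 10^-1) = 0.81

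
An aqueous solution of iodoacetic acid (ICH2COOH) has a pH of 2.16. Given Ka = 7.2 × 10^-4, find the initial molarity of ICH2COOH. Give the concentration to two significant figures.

[H+] = 10^(-2.16) = 6.92 × 10^-3 M = x
Ka = x²/(C₀ − x) ⇒ C₀ = x + x²/Ka
C₀ = 6.92 × 10^-3 + (6.92 × 10^-3)²/(7.2 × 10^-4) = 7.34 × 10^-2 M

C₀ = 7.3 × 10^-2 M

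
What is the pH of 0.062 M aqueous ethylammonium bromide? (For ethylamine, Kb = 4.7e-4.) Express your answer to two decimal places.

C2H5NH3+ is the conjugate acid of the weak base C2H5NH2.
Ka = Kw/Kb = 1.0×10^-14 / 4.7 × 10^-4 = 2.13 × 10^-11
Let x = [H+] at equilibrium. Ka = x²/(0.062 − x).
Since Ka ≪ C₀, x ≈ √(Ka·C₀) = 1.15 × 10^-6 M.
(x/C₀ = 0.0019% < 5%, so the approximation holds.)
pH = −log[H+] = −log(1.15 × 10^-6) = 5.94

pH = 5.94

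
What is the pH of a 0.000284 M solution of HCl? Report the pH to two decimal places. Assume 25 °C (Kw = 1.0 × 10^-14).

pH = 3.55

HCl is a strong acid and dissociates completely, so [H+] = 0.000284 M.
pH = -log(0.000284) = 3.55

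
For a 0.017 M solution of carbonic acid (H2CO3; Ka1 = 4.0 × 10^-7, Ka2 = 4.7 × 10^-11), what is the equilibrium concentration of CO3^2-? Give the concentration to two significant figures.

4.7 × 10^-11 M

First ionization gives [H+] ≈ [HCO3-] = 8.25 × 10^-5 M.
Second step: Ka2 = [H+][CO3^2-]/[HCO3-] ≈ [CO3^2-] (since [H+] ≈ [HCO3-]).
So [CO3^2-] ≈ Ka2.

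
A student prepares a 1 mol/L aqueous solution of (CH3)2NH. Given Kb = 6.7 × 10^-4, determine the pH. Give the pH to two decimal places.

pH = 12.41

(CH3)2NH + H2O ⇌ (CH3)2NH2+ + OH-
Kb = [OH-]²/(1 − [OH-]) = 6.7 × 10^-4
Assume [OH-] ≪ 1: [OH-] ≈ √(6.7 × 10^-4 × 1) = 2.59 × 10^-2 M
pOH = −log(2.59 × 10^-2) = 1.59; pH = 14.00 − 1.59 = 12.41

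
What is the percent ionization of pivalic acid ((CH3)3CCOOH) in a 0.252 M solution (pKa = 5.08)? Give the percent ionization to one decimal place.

0.6%

(CH3)3CCOOH ⇌ (CH3)3CCOO- + H+; let x = [H+] at equilibrium.
Ka = 10^(−5.08) = 8.32 × 10^-6
x ≈ √(Ka·C₀) = √(8.32 × 10^-6 × 0.252) = 1.45 × 10^-3 M
Fraction ionized = 1.45 × 10^-3 / 0.252 = 0.0058 → 0.6%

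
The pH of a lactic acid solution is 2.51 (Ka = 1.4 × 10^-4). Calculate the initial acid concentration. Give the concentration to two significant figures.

[H+] = 10^(-2.51) = 3.09 × 10^-3 M = x
Ka = x²/(C₀ − x) ⇒ C₀ = x + x²/Ka
C₀ = 3.09 × 10^-3 + (3.09 × 10^-3)²/(1.4 × 10^-4) = 7.13 × 10^-2 M

C₀ = 7.1 × 10^-2 M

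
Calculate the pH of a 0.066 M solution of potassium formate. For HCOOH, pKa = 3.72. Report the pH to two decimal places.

HCOO- is the conjugate base of the weak acid HCOOH.
Ka = 10^(−3.72) = 1.91 × 10^-4
Kb = Kw/Ka = 1.0×10^-14 / 1.91 × 10^-4 = 5.24 × 10^-11
Kb = [OH-]²/(0.066 − [OH-]) = 5.24 × 10^-11
Assume [OH-] ≪ 0.066: [OH-] ≈ √(5.24 × 10^-11 × 0.066) = 1.86 × 10^-6 M
([OH-]/C₀ = 0.0028% < 5%, so the approximation holds.)
pOH = 5.73, so pH = 14.00 − pOH = 8.27

pH = 8.27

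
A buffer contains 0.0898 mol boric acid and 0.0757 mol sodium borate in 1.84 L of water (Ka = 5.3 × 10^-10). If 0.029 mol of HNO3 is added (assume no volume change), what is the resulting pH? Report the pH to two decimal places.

pH = 8.87

After neutralization: n(B(OH)3) = 0.119 mol, n(B(OH)4-) = 0.0467 mol.
pKa = −log(5.3 × 10^-10) = 9.276
Henderson–Hasselbalch with mole ratio 0.0467/0.119: pH = 9.276 + (-0.406)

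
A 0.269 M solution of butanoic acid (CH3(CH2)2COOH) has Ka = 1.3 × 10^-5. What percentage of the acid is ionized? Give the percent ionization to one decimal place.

0.7%

CH3(CH2)2COOH ⇌ CH3(CH2)2COO- + H+; let x = [H+] at equilibrium.
x ≈ √(Ka·C₀) = √(1.3 × 10^-5 × 0.269) = 1.87 × 10^-3 M
% ionization = x/C₀ × 100% = 1.87 × 10^-3/0.269 × 100% = 0.7%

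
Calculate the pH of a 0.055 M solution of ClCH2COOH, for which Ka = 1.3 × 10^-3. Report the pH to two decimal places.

ClCH2COOH ⇌ ClCH2COO- + H+
Ka = x²/(0.055 − x) = 1.3 × 10^-3
x is not negligible relative to C₀; solve x² + 0.0013·x − 7.15e-05 = 0.
x = [−0.0013 + √(0.0013² + 0.000286)]/2 = 7.83 × 10^-3 M
pH = −log(7.83 × 10^-3) = 2.11

pH = 2.11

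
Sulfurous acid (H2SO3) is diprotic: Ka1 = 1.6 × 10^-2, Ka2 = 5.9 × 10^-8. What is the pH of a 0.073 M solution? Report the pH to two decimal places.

Ka1 ≫ Ka2, so treat the first dissociation as the only significant source of H+.
Ka1 = x²/(0.073 − x) = 1.6 × 10^-2
Solving the quadratic: x = (−Ka1 + √(Ka1² + 4·Ka1·C₀))/2 = 2.71 × 10^-2 M
pH = −log(2.71 × 10^-2) = 1.57

pH = 1.57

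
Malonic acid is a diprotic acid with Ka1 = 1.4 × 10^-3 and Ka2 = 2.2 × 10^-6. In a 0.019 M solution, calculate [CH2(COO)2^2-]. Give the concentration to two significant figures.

First ionization gives [H+] ≈ [CH2(COOH)COO-] = 4.50 × 10^-3 M.
Second step: Ka2 = [H+][CH2(COO)2^2-]/[CH2(COOH)COO-] ≈ [CH2(COO)2^2-] (since [H+] ≈ [CH2(COOH)COO-]).
So [CH2(COO)2^2-] ≈ Ka2.

2.2 × 10^-6 M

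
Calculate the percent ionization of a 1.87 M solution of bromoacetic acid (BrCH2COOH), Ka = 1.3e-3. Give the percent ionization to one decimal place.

2.6%

BrCH2COOH ⇌ BrCH2COO- + H+; let x = [H+] at equilibrium.
x ≈ √(Ka·C₀) = √(1.3 × 10^-3 × 1.87) = 4.93 × 10^-2 M
% ionization = x/C₀ × 100% = 4.93 × 10^-2/1.87 × 100% = 2.6%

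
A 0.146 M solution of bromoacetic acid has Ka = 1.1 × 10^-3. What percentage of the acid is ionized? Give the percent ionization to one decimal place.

BrCH2COOH ⇌ BrCH2COO- + H+; let x = [H+] at equilibrium.
Ka = x²/(C₀ − x); solving the quadratic gives x = 1.21 × 10^-2 M.
Fraction ionized = 1.21 × 10^-2 / 0.146 = 0.0829 → 8.3%

8.3%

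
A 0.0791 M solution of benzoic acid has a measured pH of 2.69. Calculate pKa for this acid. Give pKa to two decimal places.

[H+] = 10^(-2.69) = 2.04 × 10^-3 M
At equilibrium [HA] = 0.0791 − 2.04 × 10^-3 = 7.71 × 10^-2 M
Ka = [H+][A-]/[HA] = (2.04 × 10^-3)² / 7.71 × 10^-2 = 5.40 × 10^-5
pKa = -log(5.40 × 10^-5) = 4.27

pKa = 4.27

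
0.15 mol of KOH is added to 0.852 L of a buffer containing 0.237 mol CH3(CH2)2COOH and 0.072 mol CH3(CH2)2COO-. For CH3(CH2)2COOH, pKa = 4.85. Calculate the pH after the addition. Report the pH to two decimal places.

pH = 5.26

OH- converts CH3(CH2)2COOH to CH3(CH2)2COO-: CH3(CH2)2COOH → 0.087 mol, CH3(CH2)2COO- → 0.222 mol.
pH = pKa + log(n_CH3(CH2)2COO-/n_CH3(CH2)2COOH) = 4.85 + log(0.222/0.087) = 4.85 + (+0.407)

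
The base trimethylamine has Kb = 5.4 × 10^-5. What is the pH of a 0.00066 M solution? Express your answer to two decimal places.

pH = 10.21

(CH3)3N + H2O ⇌ (CH3)3NH+ + OH-
From the ICE table, Kb = [OH-]²/(0.00066 − [OH-]) = 5.4 × 10^-5.
Here C₀/Kb ≈ 12.2, so the small-[OH-] approximation fails. Use the quadratic:
[OH-] = (−Kb + √(Kb² + 4·Kb·C₀))/2 = 1.64 × 10^-4 M
pOH = −log(1.64 × 10^-4) = 3.79; pH = 14.00 − 3.79 = 10.21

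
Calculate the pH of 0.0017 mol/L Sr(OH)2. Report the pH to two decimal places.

pH = 11.53

Sr(OH)2 is a strong base (each formula unit releases 2 OH-); [OH-] = 0.0034 M.
pOH = -log(0.0034) = 2.47
pH = 14.00 - 2.47 = 11.53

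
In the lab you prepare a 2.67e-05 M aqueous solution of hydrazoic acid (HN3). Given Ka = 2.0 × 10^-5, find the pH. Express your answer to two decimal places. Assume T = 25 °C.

HN3 ⇌ N3- + H+
Ka = [H+]²/(2.67e-05 − [H+]) = 2.0 × 10^-5
The 5% rule fails; solving [H+]² + Ka·[H+] − Ka·C₀ = 0 exactly:
[H+] = (−Ka + √(Ka² + 4·Ka·C₀))/2 = 1.52 × 10^-5 M
pH = −log(1.52 × 10^-5) = 4.82

pH = 4.82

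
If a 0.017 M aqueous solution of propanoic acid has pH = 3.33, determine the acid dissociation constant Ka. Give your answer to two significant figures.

[H+] = 10^(-3.33) = 4.68 × 10^-4 M
At equilibrium [HA] = 0.017 − 4.68 × 10^-4 = 1.65 × 10^-2 M
Ka = [H+][A-]/[HA] = (4.68 × 10^-4)² / 1.65 × 10^-2 = 1.3 × 10^-5

Ka = 1.3 × 10^-5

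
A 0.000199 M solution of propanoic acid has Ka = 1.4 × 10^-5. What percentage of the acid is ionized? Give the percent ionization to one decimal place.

23.2%

CH3CH2COOH ⇌ CH3CH2COO- + H+; let x = [H+] at equilibrium.
Solve x² + 1.4e-05x − 2.79e-09 = 0 → x = 4.62 × 10^-5 M
Fraction ionized = 4.62 × 10^-5 / 0.000199 = 0.2322 → 23.2%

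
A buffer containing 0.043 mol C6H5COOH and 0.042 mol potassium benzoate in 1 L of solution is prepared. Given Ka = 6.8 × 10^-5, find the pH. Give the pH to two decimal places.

pH = 4.16

pKa = −log(6.8 × 10^-5) = 4.167
pH = pKa + log([A⁻]/[HA]) = 4.167 + log(0.042/0.043)
pH = 4.167 + (-0.010) = 4.16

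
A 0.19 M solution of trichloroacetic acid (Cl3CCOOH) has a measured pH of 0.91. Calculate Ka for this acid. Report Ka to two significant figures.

[H+] = 10^(-0.91) = 1.23 × 10^-1 M
At equilibrium [HA] = 0.19 − 1.23 × 10^-1 = 6.70 × 10^-2 M
Ka = [H+][A-]/[HA] = (1.23 × 10^-1)² / 6.70 × 10^-2 = 2.3 × 10^-1

Ka = 2.3 × 10^-1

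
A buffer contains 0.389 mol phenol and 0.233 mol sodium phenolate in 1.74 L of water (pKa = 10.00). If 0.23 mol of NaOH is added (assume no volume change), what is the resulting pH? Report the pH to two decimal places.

OH- converts C6H5OH to C6H5O-: C6H5OH → 0.159 mol, C6H5O- → 0.463 mol.
Henderson–Hasselbalch with mole ratio 0.463/0.159: pH = 10.00 + (+0.464)

pH = 10.46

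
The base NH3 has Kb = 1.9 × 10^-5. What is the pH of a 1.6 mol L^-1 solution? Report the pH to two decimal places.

NH3 + H2O ⇌ NH4+ + OH-
From the ICE table, Kb = x²/(1.6 − x) = 1.9 × 10^-5.
Assume x ≪ 1.6: x ≈ √(1.9 × 10^-5 × 1.6) = 5.51 × 10^-3 M
(x/C₀ = 0.34% < 5%, so the approximation holds.)
pOH = −log(5.51 × 10^-3) = 2.26; pH = 14.00 − 2.26 = 11.74

pH = 11.74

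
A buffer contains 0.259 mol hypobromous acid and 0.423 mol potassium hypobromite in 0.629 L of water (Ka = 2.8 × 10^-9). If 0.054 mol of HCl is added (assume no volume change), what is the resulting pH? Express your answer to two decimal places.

After neutralization: n(HOBr) = 0.313 mol, n(OBr-) = 0.369 mol.
pKa = −log(2.8 × 10^-9) = 8.553
Henderson–Hasselbalch with mole ratio 0.369/0.313: pH = 8.553 + (+0.071)

pH = 8.62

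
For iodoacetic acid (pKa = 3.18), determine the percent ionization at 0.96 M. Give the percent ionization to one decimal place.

2.6%

ICH2COOH ⇌ ICH2COO- + H+; let x = [H+] at equilibrium.
Ka = 10^(−3.18) = 6.61 × 10^-4
x ≈ √(Ka·C₀) = √(6.61 × 10^-4 × 0.96) = 2.52 × 10^-2 M
Fraction ionized = 2.52 × 10^-2 / 0.96 = 0.0262 → 2.6%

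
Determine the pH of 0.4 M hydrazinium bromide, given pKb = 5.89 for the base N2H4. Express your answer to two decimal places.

pH = 4.25

N2H5+ is the conjugate acid of the weak base N2H4.
Kb = 10^(−5.89) = 1.29 × 10^-6
Ka = Kw/Kb = 1.0×10^-14 / 1.29 × 10^-6 = 7.75 × 10^-9
Ka = [H+]²/(0.4 − [H+]) = 7.75 × 10^-9
Neglecting [H+] in the denominator: [H+] = √(7.75 × 10^-9 × 0.4) = 5.57 × 10^-5 M
([H+]/C₀ = 0.014% < 5%, so the approximation holds.)
pH = −log[H+] = −log(5.57 × 10^-5) = 4.25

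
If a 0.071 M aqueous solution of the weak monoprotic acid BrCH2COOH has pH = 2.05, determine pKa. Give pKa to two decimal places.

pKa = 2.89

[H+] = 10^(-2.05) = 8.91 × 10^-3 M
At equilibrium [HA] = 0.071 − 8.91 × 10^-3 = 6.21 × 10^-2 M
Ka = [H+][A-]/[HA] = (8.91 × 10^-3)² / 6.21 × 10^-2 = 1.28 × 10^-3
pKa = -log(1.28 × 10^-3) = 2.89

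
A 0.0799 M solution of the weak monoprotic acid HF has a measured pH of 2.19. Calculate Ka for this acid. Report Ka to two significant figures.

Ka = 5.7 × 10^-4

[H+] = 10^(-2.19) = 6.46 × 10^-3 M
At equilibrium [HA] = 0.0799 − 6.46 × 10^-3 = 7.34 × 10^-2 M
Ka = [H+][A-]/[HA] = (6.46 × 10^-3)² / 7.34 × 10^-2 = 5.7 × 10^-4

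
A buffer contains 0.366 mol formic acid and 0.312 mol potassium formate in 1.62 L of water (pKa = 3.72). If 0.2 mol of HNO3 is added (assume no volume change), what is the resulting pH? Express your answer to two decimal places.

pH = 3.02

After neutralization: n(HCOOH) = 0.566 mol, n(HCOO-) = 0.112 mol.
Henderson–Hasselbalch with mole ratio 0.112/0.566: pH = 3.72 + (-0.704)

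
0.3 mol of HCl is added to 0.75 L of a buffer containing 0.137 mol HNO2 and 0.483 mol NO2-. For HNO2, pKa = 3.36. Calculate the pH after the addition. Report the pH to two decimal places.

After neutralization: n(HNO2) = 0.437 mol, n(NO2-) = 0.183 mol.
pH = pKa + log([A⁻]/[HA]) = 3.36 + log(0.183/0.437) = 3.36 -0.378

pH = 2.98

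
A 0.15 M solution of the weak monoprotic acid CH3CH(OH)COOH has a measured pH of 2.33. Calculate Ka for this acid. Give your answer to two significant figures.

Ka = 1.5 × 10^-4

[H+] = 10^(-2.33) = 4.68 × 10^-3 M
At equilibrium [HA] = 0.15 − 4.68 × 10^-3 = 1.45 × 10^-1 M
Ka = [H+][A-]/[HA] = (4.68 × 10^-3)² / 1.45 × 10^-1 = 1.5 × 10^-4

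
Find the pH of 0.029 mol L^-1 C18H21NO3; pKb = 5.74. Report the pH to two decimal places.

pH = 10.36

C18H21NO3 + H2O ⇌ C18H22NO3+ + OH-
Kb = 10^(−5.74) = 1.82 × 10^-6
From the ICE table, Kb = x²/(0.029 − x) = 1.82 × 10^-6.
Neglecting x in the denominator: x = √(1.82 × 10^-6 × 0.029) = 2.30 × 10^-4 M
Check: 0.79% ionized — well under 5%, approximation valid.
pOH = 3.64, so pH = 14.00 − pOH = 10.36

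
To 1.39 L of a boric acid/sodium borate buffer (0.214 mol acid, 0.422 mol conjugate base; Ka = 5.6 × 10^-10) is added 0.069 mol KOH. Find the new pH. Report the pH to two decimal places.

OH- converts B(OH)3 to B(OH)4-: B(OH)3 → 0.145 mol, B(OH)4- → 0.491 mol.
pKa = −log(5.6 × 10^-10) = 9.252
pH = pKa + log(n_B(OH)4-/n_B(OH)3) = 9.252 + log(0.491/0.145) = 9.252 + (+0.530)

pH = 9.78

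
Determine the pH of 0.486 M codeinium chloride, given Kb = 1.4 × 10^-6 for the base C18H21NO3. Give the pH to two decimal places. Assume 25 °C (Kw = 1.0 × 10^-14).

pH = 4.23

C18H22NO3+ is the conjugate acid of the weak base C18H21NO3.
Ka = Kw/Kb = 1.0×10^-14 / 1.4 × 10^-6 = 7.14 × 10^-9
From the ICE table, Ka = [H+]²/(0.486 − [H+]) = 7.14 × 10^-9.
Since Ka ≪ C₀, [H+] ≈ √(Ka·C₀) = 5.89 × 10^-5 M.
pH = −log(5.89 × 10^-5) = 4.23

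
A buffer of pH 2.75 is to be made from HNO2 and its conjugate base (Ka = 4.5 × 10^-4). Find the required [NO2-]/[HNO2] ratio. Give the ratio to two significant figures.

ratio = 0.25

pKa = -log(4.5 × 10^-4) = 3.347
pH = pKa + log(r) ⇒ log(r) = 2.75 − 3.347 = -0.597
r = [NO2-]/[HNO2] = 10^(-0.597) = 0.253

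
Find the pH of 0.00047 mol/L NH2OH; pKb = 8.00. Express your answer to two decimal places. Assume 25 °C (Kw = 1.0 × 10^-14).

NH2OH + H2O ⇌ NH3OH+ + OH-
Kb = 10^(−8.00) = 1.00 × 10^-8
Kb = [OH-]²/(0.00047 − [OH-]) = 1.00 × 10^-8
Since Kb ≪ C₀, [OH-] ≈ √(Kb·C₀) = 2.17 × 10^-6 M.
pOH = −log(2.17 × 10^-6) = 5.66; pH = 14.00 − 5.66 = 8.34

pH = 8.34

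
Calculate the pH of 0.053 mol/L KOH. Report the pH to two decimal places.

KOH is a strong base; [OH-] = 0.053 M.
pOH = -log(0.053) = 1.28
pH = 14.00 - 1.28 = 12.72

pH = 12.72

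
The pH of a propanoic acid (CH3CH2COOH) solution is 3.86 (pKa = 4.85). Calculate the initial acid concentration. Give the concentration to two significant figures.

[H+] = 10^(-3.86) = 1.38 × 10^-4 M = x
Ka = 10^(−4.85) = 1.41 × 10^-5
Ka = x²/(C₀ − x) ⇒ C₀ = x + x²/Ka
C₀ = 1.38 × 10^-4 + (1.38 × 10^-4)²/(1.41 × 10^-5) = 1.49 × 10^-3 M

C₀ = 1.5 × 10^-3 M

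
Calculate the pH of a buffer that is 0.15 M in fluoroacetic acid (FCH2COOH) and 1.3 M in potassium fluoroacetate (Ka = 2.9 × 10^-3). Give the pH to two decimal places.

pKa = −log(2.9 × 10^-3) = 2.538
Henderson–Hasselbalch: pH = pKa + log([FCH2COO-]/[FCH2COOH]) = 2.538 + log(1.3/0.15)
pH = 2.538 + (+0.938) = 3.48

pH = 3.48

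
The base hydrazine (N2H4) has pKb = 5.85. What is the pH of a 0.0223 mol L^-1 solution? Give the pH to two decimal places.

N2H4 + H2O ⇌ N2H5+ + OH-
Kb = 10^(−5.85) = 1.41 × 10^-6
From the ICE table, Kb = x²/(0.0223 − x) = 1.41 × 10^-6.
Assume x ≪ 0.0223: x ≈ √(1.41 × 10^-6 × 0.0223) = 1.77 × 10^-4 M
pOH = −log(1.77 × 10^-4) = 3.75; pH = 14.00 − 3.75 = 10.25

pH = 10.25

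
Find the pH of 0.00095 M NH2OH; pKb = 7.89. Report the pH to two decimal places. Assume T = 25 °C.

NH2OH + H2O ⇌ NH3OH+ + OH-
Kb = 10^(−7.89) = 1.29 × 10^-8
Let x = [OH-] at equilibrium. Kb = x²/(0.00095 − x).
Neglecting x in the denominator: x = √(1.29 × 10^-8 × 0.00095) = 3.50 × 10^-6 M
pOH = −log(3.50 × 10^-6) = 5.46; pH = 14.00 − 5.46 = 8.54

pH = 8.54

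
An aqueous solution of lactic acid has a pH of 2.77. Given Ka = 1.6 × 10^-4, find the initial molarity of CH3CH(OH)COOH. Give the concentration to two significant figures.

C₀ = 2.0 × 10^-2 M

[H+] = 10^(-2.77) = 1.70 × 10^-3 M = x
Ka = x²/(C₀ − x) ⇒ C₀ = x + x²/Ka
C₀ = 1.70 × 10^-3 + (1.70 × 10^-3)²/(1.6 × 10^-4) = 1.98 × 10^-2 M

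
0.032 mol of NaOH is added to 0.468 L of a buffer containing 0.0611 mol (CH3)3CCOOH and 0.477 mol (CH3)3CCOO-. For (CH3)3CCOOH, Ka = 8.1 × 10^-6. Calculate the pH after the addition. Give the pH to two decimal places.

OH- converts (CH3)3CCOOH to (CH3)3CCOO-: (CH3)3CCOOH → 0.0291 mol, (CH3)3CCOO- → 0.509 mol.
pKa = −log(8.1 × 10^-6) = 5.092
pH = pKa + log([A⁻]/[HA]) = 5.092 + log(0.509/0.0291) = 5.092 +1.243

pH = 6.33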